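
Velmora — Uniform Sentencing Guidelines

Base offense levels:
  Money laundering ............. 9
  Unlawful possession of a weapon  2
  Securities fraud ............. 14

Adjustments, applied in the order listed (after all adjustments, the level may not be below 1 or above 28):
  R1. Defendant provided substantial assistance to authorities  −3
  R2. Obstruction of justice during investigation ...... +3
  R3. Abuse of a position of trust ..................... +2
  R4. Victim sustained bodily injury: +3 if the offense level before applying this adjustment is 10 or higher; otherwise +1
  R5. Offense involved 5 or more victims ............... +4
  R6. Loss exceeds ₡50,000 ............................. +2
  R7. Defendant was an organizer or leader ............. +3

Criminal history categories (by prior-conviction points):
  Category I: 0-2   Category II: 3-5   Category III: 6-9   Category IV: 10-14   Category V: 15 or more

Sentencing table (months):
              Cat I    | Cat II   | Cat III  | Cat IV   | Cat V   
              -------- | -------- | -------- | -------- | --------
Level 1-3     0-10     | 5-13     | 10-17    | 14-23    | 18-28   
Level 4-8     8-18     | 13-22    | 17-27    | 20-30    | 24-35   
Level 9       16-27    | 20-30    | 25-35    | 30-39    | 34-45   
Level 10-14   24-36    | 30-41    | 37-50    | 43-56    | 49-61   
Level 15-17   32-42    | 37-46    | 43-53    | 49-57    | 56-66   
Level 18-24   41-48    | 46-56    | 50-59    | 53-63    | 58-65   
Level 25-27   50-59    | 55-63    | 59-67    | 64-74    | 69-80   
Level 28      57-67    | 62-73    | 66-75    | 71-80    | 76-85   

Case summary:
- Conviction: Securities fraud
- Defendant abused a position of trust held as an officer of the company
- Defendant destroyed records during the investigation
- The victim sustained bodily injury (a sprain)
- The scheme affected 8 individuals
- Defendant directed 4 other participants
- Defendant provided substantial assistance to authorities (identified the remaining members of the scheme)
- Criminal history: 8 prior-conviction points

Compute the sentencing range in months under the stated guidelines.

59-67 months

Base offense level for securities fraud: 14.
R1 applies: 14 − 3 = 11.
R2 applies: 11 + 3 = 14.
R3 applies: 14 + 2 = 16.
R4 applies (level before this adjustment is 16 ≥ 10, so +3): 16 + 3 = 19.
R5 applies: 19 + 4 = 23.
R7 applies: 23 + 3 = 26.
Final offense level: 26.
Criminal history: 8 prior points → Category III (6-9).
Level 26 falls in the 25-27 band.
Grid: Level 25-27 × Category III = 59-67 months.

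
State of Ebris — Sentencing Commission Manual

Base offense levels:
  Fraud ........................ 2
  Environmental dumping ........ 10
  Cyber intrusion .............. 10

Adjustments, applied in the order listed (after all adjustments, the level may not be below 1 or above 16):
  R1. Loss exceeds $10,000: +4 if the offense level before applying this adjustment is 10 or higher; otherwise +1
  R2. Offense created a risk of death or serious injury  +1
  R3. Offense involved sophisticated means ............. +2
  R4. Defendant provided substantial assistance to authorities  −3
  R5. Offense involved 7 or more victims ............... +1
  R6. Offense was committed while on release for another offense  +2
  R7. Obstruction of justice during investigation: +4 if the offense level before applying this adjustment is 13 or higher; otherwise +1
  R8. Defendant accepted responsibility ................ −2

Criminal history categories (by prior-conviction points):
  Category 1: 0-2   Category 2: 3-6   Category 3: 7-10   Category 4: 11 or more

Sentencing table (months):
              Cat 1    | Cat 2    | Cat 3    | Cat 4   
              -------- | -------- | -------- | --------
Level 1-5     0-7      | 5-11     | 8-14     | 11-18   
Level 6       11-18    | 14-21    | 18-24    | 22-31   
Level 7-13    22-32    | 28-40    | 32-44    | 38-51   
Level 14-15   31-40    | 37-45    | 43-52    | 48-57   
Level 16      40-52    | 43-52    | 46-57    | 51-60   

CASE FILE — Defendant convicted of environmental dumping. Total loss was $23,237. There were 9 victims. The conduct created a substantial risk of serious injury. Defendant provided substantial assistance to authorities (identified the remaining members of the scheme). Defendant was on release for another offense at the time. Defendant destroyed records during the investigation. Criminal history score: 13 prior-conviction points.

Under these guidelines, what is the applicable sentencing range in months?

Base offense level for environmental dumping: 10.
R1 applies (level before this adjustment is 10 ≥ 10, so +4): 10 + 4 = 14.
R2 applies: 14 + 1 = 15.
R3 does not apply.
R4 applies: 15 − 3 = 12.
R5 applies: 12 + 1 = 13.
R6 applies: 13 + 2 = 15.
R7 applies (level before this adjustment is 15 ≥ 13, so +4): 15 + 4 = 19.
R8 does not apply.
Level 19 exceeds the maximum of 16; capped at 16.
Final offense level: 16.
Criminal history: 13 prior points → Category 4 (11+).
Level 16 falls in the 16 band.
Grid: Level 16 × Category 4 = 51-60 months.

51-60 months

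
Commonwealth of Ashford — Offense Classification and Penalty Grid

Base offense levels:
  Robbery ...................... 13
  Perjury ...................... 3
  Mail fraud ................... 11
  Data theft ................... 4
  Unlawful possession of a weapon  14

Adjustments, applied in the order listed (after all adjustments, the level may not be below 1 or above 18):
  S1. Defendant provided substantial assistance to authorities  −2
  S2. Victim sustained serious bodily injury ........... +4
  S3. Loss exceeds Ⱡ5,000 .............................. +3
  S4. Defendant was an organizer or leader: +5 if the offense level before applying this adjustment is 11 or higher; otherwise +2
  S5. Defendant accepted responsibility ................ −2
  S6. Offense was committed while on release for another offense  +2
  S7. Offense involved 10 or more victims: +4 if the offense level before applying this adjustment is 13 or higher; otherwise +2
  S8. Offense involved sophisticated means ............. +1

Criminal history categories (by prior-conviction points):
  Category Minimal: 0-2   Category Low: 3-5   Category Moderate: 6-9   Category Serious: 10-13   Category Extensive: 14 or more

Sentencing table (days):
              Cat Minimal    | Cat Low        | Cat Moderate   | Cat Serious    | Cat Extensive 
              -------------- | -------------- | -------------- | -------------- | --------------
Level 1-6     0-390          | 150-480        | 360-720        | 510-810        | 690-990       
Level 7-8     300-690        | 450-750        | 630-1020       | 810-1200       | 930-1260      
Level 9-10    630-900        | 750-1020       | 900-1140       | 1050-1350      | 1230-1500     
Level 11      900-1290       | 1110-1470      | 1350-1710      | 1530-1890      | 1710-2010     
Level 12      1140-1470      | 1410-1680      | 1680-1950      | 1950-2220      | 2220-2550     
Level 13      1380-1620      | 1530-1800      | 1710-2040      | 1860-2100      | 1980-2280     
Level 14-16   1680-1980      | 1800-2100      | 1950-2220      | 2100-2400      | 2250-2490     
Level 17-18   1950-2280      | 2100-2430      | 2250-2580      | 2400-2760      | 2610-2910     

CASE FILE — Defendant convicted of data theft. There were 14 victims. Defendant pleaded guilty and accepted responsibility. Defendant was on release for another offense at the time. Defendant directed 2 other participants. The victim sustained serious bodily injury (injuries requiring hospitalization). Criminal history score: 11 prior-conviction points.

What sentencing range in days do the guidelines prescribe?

Base offense level for data theft: 4.
S1 does not apply.
S2 applies: 4 + 4 = 8.
S4 applies (level before this adjustment is 8 < 11, so +2): 8 + 2 = 10.
S5 applies: 10 − 2 = 8.
S6 applies: 8 + 2 = 10.
S7 applies (level before this adjustment is 10 < 13, so +2): 10 + 2 = 12.
S8 does not apply.
Final offense level: 12.
Criminal history: 11 prior points → Category Serious (10-13).
Level 12 falls in the 12 band.
Grid: Level 12 × Category Serious = 1950-2220 days.

1950-2220 days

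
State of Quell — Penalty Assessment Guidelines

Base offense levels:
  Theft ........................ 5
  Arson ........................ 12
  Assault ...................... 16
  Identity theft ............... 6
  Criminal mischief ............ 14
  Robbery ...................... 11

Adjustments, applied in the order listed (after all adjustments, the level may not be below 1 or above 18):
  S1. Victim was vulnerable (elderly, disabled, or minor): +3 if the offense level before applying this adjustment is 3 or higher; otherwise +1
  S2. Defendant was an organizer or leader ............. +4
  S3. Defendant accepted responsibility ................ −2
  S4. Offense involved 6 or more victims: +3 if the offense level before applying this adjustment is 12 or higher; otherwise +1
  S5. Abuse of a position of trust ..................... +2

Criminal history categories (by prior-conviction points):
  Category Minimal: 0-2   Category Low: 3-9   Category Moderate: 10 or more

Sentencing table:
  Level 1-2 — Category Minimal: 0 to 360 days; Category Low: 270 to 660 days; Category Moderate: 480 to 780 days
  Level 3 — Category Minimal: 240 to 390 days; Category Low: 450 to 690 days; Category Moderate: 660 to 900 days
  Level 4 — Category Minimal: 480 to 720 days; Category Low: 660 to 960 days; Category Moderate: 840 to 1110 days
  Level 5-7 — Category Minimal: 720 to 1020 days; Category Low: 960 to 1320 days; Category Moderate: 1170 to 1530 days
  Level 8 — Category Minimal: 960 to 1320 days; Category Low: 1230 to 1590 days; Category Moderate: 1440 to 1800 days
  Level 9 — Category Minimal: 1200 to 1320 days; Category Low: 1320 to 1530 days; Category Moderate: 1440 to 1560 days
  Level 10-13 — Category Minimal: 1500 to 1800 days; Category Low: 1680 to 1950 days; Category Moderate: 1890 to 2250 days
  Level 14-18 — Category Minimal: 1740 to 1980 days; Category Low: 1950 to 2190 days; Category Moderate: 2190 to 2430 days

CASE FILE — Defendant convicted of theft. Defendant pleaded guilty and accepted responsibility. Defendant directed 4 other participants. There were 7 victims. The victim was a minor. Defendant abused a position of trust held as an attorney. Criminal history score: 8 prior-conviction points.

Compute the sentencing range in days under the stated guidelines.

Base offense level for theft: 5.
S1 applies (level before this adjustment is 5 ≥ 3, so +3): 5 + 3 = 8.
S2 applies: 8 + 4 = 12.
S3 applies: 12 − 2 = 10.
S4 applies (level before this adjustment is 10 < 12, so +1): 10 + 1 = 11.
S5 applies: 11 + 2 = 13.
Final offense level: 13.
Criminal history: 8 prior points → Category Low (3-9).
Level 13 falls in the 10-13 band.
Grid: Level 10-13 × Category Low = 1680-1950 days.

1680-1950 days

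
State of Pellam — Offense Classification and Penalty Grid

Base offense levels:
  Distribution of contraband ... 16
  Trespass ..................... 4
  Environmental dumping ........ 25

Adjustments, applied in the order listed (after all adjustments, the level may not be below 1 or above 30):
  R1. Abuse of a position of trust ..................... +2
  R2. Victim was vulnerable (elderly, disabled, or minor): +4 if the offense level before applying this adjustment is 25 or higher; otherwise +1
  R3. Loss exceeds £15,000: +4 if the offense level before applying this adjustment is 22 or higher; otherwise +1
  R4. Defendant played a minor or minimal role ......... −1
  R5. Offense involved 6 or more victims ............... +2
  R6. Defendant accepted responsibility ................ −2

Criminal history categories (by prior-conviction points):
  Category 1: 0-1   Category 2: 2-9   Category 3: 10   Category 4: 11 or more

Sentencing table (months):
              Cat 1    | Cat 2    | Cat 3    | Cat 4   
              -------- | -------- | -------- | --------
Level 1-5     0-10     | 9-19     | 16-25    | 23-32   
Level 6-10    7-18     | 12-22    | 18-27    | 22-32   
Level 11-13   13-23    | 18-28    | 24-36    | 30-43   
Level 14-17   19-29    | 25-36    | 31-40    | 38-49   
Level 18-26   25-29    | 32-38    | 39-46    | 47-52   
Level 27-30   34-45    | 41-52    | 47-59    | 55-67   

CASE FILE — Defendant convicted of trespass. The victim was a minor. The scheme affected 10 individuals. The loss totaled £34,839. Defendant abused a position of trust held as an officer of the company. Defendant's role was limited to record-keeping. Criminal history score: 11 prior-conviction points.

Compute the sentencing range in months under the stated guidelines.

22-32 months

Base offense level for trespass: 4.
R1 applies: 4 + 2 = 6.
R2 applies (level before this adjustment is 6 < 25, so +1): 6 + 1 = 7.
R3 applies (level before this adjustment is 7 < 22, so +1): 7 + 1 = 8.
R4 applies: 8 − 1 = 7.
R5 applies: 7 + 2 = 9.
Final offense level: 9.
Criminal history: 11 prior points → Category 4 (11+).
Level 9 falls in the 6-10 band.
Grid: Level 6-10 × Category 4 = 22-32 months.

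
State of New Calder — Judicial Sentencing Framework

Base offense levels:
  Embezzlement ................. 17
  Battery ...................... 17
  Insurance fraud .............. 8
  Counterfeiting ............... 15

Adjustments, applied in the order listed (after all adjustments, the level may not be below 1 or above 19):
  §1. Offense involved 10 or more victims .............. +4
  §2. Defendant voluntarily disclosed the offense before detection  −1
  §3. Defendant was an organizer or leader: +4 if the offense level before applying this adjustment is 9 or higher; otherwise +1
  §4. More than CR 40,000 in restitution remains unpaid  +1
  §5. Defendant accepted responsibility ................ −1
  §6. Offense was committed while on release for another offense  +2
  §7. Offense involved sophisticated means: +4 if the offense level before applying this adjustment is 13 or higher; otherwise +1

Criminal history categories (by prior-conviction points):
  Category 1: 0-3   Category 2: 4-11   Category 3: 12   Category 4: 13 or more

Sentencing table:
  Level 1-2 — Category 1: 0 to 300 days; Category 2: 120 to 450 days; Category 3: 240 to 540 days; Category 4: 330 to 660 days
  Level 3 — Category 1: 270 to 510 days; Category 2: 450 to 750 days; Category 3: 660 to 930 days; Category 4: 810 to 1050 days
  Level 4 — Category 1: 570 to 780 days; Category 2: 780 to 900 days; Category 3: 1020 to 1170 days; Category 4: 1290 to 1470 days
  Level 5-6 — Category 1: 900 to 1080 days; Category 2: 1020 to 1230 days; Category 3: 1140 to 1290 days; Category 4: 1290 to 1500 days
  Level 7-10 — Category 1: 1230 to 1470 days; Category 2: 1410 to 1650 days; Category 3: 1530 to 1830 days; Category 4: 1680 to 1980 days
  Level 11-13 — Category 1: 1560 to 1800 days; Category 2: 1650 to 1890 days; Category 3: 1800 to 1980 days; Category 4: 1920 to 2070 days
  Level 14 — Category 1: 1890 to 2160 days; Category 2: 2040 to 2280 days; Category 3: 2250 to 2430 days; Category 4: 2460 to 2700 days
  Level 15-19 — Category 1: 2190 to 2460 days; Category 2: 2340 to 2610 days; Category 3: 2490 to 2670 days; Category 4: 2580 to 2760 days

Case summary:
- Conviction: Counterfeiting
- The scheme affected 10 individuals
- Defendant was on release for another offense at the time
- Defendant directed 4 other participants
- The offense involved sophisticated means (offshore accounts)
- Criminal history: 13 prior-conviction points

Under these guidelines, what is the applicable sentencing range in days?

2580-2760 days

Base offense level for counterfeiting: 15.
§1 applies: 15 + 4 = 19.
§3 applies (level before this adjustment is 19 ≥ 9, so +4): 19 + 4 = 23.
§5 does not apply.
§6 applies: 23 + 2 = 25.
§7 applies (level before this adjustment is 25 ≥ 13, so +4): 25 + 4 = 29.
Level 29 exceeds the maximum of 19; capped at 19.
Final offense level: 19.
Criminal history: 13 prior points → Category 4 (13+).
Level 19 falls in the 15-19 band.
Grid: Level 15-19 × Category 4 = 2580-2760 days.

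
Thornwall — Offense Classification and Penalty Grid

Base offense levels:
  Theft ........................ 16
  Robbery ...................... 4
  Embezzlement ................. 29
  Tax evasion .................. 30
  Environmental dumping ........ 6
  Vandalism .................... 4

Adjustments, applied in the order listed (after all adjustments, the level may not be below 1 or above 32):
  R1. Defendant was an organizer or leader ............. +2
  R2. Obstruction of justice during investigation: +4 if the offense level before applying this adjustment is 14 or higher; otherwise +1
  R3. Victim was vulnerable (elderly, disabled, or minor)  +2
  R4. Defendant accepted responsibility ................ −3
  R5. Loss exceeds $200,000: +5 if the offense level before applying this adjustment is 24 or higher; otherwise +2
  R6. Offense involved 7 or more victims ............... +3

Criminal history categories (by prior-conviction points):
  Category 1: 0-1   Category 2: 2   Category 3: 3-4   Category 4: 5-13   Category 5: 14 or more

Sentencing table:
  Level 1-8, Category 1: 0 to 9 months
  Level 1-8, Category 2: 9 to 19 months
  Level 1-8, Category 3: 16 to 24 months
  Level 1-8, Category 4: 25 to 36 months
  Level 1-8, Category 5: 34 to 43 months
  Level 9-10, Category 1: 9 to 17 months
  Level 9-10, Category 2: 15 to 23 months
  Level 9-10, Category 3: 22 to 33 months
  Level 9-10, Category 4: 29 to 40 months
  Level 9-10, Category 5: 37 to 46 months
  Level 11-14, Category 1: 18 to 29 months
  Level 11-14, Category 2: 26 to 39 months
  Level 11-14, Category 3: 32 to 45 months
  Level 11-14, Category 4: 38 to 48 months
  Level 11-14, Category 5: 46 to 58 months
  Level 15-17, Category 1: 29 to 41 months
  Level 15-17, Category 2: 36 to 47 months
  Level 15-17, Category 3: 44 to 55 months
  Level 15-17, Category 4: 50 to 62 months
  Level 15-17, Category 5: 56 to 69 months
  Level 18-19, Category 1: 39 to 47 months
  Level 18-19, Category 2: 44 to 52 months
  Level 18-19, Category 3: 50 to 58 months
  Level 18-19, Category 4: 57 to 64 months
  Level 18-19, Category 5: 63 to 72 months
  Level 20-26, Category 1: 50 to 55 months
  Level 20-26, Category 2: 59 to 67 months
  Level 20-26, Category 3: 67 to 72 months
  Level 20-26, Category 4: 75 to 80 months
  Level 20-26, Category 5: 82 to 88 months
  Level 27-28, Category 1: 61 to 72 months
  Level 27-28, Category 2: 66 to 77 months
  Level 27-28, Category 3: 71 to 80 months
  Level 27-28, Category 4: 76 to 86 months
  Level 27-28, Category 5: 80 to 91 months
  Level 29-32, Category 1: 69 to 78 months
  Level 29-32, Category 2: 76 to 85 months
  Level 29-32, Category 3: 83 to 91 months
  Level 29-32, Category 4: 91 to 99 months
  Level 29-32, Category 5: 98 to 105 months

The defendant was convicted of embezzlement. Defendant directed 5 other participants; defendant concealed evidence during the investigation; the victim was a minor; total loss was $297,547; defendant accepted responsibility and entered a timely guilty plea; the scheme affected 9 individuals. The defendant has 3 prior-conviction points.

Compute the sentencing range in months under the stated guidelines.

Base offense level for embezzlement: 29.
R1 applies: 29 + 2 = 31.
R2 applies (level before this adjustment is 31 ≥ 14, so +4): 31 + 4 = 35.
R3 applies: 35 + 2 = 37.
R4 applies: 37 − 3 = 34.
R5 applies (level before this adjustment is 34 ≥ 24, so +5): 34 + 5 = 39.
R6 applies: 39 + 3 = 42.
Level 42 exceeds the maximum of 32; capped at 32.
Final offense level: 32.
Criminal history: 3 prior points → Category 3 (3-4).
Level 32 falls in the 29-32 band.
Grid: Level 29-32 × Category 3 = 83-91 months.

83-91 months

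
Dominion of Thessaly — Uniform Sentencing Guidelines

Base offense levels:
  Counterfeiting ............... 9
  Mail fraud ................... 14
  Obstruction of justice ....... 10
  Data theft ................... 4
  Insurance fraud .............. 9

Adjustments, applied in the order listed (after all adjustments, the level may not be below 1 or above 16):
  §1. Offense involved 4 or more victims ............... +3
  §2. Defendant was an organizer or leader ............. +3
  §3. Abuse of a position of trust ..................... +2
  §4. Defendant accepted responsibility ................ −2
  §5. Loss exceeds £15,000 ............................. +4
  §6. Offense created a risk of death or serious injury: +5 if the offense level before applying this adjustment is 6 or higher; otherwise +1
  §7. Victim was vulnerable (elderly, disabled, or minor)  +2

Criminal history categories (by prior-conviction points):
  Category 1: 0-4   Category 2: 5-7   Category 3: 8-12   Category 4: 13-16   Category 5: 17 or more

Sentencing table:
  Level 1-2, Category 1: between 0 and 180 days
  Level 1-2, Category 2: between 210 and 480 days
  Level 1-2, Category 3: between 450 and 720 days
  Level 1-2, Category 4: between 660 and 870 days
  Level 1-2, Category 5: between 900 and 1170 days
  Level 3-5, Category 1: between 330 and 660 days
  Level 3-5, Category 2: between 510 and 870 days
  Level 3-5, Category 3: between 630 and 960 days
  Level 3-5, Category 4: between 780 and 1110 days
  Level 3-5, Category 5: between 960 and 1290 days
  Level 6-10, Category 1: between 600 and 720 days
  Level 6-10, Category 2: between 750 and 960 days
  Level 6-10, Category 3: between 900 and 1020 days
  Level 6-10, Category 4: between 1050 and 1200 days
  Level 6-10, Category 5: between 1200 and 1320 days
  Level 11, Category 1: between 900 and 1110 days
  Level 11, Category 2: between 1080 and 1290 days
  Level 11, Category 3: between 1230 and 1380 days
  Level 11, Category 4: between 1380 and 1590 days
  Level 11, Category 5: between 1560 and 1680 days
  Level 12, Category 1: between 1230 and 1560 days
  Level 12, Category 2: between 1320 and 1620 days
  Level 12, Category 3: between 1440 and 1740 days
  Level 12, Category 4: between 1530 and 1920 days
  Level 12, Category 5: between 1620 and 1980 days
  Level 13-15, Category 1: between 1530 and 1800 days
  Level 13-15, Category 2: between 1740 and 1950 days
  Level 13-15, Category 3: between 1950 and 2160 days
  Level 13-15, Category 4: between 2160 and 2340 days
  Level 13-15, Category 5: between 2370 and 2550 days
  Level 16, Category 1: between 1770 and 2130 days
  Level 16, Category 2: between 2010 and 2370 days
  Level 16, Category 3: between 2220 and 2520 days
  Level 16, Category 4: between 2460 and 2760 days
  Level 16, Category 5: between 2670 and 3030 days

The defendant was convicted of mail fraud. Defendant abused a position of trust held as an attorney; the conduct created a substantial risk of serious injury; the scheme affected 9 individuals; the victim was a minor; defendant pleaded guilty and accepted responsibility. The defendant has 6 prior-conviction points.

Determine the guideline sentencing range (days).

Base offense level for mail fraud: 14.
§1 applies: 14 + 3 = 17.
§3 applies: 17 + 2 = 19.
§4 applies: 19 − 2 = 17.
§5 does not apply.
§6 applies (level before this adjustment is 17 ≥ 6, so +5): 17 + 5 = 22.
§7 applies: 22 + 2 = 24.
Level 24 exceeds the maximum of 16; capped at 16.
Final offense level: 16.
Criminal history: 6 prior points → Category 2 (5-7).
Level 16 falls in the 16 band.
Grid: Level 16 × Category 2 = 2010-2370 days.

2010-2370 days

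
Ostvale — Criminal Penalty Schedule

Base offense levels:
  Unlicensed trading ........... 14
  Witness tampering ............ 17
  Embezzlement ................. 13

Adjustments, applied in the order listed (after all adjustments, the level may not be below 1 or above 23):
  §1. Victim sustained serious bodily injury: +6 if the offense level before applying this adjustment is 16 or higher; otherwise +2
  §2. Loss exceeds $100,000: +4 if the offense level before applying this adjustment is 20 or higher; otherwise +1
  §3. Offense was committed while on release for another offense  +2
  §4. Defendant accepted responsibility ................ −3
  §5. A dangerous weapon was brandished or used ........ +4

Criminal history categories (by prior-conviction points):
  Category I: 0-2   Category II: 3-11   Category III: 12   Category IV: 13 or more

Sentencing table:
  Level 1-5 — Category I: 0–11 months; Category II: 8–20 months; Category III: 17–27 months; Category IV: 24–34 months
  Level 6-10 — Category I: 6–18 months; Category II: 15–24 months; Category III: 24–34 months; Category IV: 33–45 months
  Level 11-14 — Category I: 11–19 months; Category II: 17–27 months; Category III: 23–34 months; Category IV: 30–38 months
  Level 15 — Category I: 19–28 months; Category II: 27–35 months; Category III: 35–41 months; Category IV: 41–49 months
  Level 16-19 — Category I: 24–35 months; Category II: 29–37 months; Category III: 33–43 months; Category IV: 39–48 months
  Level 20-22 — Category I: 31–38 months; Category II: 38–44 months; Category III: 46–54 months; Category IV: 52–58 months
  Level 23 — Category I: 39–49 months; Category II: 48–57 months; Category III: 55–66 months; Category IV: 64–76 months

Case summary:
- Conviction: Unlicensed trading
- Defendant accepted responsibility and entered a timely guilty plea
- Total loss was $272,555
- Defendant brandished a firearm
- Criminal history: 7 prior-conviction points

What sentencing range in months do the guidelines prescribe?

29-37 months

Base offense level for unlicensed trading: 14.
§1 does not apply.
§2 applies (level before this adjustment is 14 < 20, so +1): 14 + 1 = 15.
§3 does not apply.
§4 applies: 15 − 3 = 12.
§5 applies: 12 + 4 = 16.
Final offense level: 16.
Criminal history: 7 prior points → Category II (3-11).
Level 16 falls in the 16-19 band.
Grid: Level 16-19 × Category II = 29-37 months.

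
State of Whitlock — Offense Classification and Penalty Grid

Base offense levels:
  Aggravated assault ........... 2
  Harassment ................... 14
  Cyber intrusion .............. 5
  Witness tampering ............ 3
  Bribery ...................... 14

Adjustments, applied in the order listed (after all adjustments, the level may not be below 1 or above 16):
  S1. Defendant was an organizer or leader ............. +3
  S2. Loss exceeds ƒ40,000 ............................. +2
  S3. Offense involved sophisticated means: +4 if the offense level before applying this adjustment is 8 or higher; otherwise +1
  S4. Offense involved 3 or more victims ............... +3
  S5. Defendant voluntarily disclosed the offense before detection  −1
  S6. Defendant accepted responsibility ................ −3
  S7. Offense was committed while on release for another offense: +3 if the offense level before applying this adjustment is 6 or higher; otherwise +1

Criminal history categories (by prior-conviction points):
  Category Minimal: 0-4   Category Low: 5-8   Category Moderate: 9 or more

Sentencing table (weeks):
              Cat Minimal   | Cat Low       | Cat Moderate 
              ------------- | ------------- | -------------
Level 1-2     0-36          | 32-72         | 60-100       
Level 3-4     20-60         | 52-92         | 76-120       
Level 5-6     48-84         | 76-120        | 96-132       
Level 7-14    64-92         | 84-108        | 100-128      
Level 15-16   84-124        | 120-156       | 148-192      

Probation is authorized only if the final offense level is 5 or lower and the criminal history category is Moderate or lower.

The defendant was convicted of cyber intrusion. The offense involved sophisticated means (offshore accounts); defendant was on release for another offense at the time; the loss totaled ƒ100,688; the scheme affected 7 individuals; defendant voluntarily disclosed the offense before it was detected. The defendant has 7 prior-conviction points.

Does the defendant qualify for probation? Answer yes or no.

No

Base offense level for cyber intrusion: 5.
S1 does not apply.
S2 applies: 5 + 2 = 7.
S3 applies (level before this adjustment is 7 < 8, so +1): 7 + 1 = 8.
S4 applies: 8 + 3 = 11.
S5 applies: 11 − 1 = 10.
S7 applies (level before this adjustment is 10 ≥ 6, so +3): 10 + 3 = 13.
Final offense level: 13.
Criminal history: 7 prior points → Category Low (5-8).
Level 13 falls in the 7-14 band.
Grid: Level 7-14 × Category Low = 84-108 weeks.
Probation check: level 13 > 5 and category Low ≤ Moderate → not eligible.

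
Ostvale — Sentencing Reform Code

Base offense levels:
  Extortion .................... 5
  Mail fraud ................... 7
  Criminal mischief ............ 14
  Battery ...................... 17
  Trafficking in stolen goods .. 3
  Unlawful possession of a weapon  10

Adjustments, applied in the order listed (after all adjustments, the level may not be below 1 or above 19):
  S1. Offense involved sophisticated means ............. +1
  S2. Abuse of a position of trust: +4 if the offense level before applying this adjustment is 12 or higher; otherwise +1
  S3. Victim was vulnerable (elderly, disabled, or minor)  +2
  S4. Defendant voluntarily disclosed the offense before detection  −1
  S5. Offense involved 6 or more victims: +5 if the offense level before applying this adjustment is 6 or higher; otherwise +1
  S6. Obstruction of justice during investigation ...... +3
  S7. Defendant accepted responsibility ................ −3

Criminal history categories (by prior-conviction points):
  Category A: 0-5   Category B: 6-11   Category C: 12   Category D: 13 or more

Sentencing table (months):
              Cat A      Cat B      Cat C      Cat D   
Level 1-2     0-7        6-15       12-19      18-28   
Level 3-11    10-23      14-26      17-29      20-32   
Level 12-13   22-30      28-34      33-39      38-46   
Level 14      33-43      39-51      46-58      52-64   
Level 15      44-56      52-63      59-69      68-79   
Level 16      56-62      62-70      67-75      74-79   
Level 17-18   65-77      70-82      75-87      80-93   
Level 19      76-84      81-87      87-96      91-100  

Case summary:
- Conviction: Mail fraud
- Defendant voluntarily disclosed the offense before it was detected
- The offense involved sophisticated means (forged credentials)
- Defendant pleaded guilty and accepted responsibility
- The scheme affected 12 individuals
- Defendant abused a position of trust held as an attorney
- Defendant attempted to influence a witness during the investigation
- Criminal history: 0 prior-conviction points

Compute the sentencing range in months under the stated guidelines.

22-30 months

Base offense level for mail fraud: 7.
S1 applies: 7 + 1 = 8.
S2 applies (level before this adjustment is 8 < 12, so +1): 8 + 1 = 9.
S4 applies: 9 − 1 = 8.
S5 applies (level before this adjustment is 8 ≥ 6, so +5): 8 + 5 = 13.
S6 applies: 13 + 3 = 16.
S7 applies: 16 − 3 = 13.
Final offense level: 13.
Criminal history: 0 prior points → Category A (0-5).
Level 13 falls in the 12-13 band.
Grid: Level 12-13 × Category A = 22-30 months.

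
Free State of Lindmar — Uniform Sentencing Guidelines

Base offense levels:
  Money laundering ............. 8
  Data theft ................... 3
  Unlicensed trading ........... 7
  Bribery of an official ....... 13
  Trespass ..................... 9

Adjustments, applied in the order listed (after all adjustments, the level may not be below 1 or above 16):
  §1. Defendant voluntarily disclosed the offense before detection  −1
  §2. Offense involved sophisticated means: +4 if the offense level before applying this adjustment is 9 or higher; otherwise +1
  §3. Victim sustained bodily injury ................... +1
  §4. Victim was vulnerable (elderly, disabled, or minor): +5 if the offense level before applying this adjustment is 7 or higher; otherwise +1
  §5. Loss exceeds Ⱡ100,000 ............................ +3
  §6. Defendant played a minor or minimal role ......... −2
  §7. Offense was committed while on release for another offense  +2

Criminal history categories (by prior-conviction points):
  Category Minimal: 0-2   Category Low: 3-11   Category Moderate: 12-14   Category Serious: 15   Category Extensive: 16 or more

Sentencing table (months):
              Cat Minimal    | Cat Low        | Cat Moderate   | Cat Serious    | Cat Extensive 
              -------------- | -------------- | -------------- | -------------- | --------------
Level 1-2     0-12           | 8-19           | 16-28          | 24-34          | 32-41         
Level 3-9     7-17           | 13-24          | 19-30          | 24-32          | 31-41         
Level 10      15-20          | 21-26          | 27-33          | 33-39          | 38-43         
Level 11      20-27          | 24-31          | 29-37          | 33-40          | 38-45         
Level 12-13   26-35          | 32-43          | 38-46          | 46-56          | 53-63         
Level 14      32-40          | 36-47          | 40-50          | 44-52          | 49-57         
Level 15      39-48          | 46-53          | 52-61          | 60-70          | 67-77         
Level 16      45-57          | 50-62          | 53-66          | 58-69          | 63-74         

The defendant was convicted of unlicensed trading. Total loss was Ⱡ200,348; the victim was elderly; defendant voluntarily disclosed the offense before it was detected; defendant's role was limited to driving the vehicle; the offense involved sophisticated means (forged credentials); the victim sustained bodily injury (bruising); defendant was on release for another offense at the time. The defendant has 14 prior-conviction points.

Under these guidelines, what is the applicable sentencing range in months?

53-66 months

Base offense level for unlicensed trading: 7.
§1 applies: 7 − 1 = 6.
§2 applies (level before this adjustment is 6 < 9, so +1): 6 + 1 = 7.
§3 applies: 7 + 1 = 8.
§4 applies (level before this adjustment is 8 ≥ 7, so +5): 8 + 5 = 13.
§5 applies: 13 + 3 = 16.
§6 applies: 16 − 2 = 14.
§7 applies: 14 + 2 = 16.
Final offense level: 16.
Criminal history: 14 prior points → Category Moderate (12-14).
Level 16 falls in the 16 band.
Grid: Level 16 × Category Moderate = 53-66 months.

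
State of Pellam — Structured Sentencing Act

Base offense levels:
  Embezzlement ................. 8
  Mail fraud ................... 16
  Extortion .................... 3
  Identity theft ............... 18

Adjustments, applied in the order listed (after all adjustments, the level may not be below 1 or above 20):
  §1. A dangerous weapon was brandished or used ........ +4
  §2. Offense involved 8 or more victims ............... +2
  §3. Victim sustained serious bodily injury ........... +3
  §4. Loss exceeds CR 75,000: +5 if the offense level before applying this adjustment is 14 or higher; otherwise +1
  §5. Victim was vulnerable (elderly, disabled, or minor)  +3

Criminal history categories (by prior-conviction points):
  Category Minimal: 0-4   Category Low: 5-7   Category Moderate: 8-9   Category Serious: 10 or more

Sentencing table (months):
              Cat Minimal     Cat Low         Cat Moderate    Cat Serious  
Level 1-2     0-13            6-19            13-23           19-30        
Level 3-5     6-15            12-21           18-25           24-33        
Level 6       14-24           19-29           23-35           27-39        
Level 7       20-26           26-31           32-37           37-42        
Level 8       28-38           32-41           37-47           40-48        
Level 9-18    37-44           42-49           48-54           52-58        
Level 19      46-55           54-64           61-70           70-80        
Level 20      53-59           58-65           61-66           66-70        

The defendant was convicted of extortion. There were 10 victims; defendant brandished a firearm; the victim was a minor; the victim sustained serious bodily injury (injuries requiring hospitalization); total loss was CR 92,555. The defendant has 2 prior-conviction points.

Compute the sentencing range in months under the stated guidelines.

37-44 months

Base offense level for extortion: 3.
§1 applies: 3 + 4 = 7.
§2 applies: 7 + 2 = 9.
§3 applies: 9 + 3 = 12.
§4 applies (level before this adjustment is 12 < 14, so +1): 12 + 1 = 13.
§5 applies: 13 + 3 = 16.
Final offense level: 16.
Criminal history: 2 prior points → Category Minimal (0-4).
Level 16 falls in the 9-18 band.
Grid: Level 9-18 × Category Minimal = 37-44 months.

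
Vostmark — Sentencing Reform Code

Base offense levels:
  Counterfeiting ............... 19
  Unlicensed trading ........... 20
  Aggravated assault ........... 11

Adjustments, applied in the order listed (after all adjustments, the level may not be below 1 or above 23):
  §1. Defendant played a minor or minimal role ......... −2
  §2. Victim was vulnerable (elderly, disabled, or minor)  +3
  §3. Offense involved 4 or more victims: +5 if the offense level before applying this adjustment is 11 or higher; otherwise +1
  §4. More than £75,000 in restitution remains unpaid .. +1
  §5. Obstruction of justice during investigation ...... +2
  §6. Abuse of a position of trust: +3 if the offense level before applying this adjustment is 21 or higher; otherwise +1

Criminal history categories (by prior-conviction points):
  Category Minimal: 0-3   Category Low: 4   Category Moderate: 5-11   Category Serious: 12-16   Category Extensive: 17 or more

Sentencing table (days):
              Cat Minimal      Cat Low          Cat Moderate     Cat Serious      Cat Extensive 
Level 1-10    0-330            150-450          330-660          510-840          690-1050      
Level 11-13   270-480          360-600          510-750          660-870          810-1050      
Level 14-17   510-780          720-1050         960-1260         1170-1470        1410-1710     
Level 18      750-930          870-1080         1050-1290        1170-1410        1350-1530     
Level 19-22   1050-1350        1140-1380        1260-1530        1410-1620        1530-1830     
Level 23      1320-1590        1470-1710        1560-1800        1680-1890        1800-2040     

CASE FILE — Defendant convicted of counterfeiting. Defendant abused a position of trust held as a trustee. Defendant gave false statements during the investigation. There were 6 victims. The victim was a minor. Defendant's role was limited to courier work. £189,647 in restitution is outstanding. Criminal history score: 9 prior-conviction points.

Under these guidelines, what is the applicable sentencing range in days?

Base offense level for counterfeiting: 19.
§1 applies: 19 − 2 = 17.
§2 applies: 17 + 3 = 20.
§3 applies (level before this adjustment is 20 ≥ 11, so +5): 20 + 5 = 25.
§4 applies: 25 + 1 = 26.
§5 applies: 26 + 2 = 28.
§6 applies (level before this adjustment is 28 ≥ 21, so +3): 28 + 3 = 31.
Level 31 exceeds the maximum of 23; capped at 23.
Final offense level: 23.
Criminal history: 9 prior points → Category Moderate (5-11).
Level 23 falls in the 23 band.
Grid: Level 23 × Category Moderate = 1560-1800 days.

1560-1800 days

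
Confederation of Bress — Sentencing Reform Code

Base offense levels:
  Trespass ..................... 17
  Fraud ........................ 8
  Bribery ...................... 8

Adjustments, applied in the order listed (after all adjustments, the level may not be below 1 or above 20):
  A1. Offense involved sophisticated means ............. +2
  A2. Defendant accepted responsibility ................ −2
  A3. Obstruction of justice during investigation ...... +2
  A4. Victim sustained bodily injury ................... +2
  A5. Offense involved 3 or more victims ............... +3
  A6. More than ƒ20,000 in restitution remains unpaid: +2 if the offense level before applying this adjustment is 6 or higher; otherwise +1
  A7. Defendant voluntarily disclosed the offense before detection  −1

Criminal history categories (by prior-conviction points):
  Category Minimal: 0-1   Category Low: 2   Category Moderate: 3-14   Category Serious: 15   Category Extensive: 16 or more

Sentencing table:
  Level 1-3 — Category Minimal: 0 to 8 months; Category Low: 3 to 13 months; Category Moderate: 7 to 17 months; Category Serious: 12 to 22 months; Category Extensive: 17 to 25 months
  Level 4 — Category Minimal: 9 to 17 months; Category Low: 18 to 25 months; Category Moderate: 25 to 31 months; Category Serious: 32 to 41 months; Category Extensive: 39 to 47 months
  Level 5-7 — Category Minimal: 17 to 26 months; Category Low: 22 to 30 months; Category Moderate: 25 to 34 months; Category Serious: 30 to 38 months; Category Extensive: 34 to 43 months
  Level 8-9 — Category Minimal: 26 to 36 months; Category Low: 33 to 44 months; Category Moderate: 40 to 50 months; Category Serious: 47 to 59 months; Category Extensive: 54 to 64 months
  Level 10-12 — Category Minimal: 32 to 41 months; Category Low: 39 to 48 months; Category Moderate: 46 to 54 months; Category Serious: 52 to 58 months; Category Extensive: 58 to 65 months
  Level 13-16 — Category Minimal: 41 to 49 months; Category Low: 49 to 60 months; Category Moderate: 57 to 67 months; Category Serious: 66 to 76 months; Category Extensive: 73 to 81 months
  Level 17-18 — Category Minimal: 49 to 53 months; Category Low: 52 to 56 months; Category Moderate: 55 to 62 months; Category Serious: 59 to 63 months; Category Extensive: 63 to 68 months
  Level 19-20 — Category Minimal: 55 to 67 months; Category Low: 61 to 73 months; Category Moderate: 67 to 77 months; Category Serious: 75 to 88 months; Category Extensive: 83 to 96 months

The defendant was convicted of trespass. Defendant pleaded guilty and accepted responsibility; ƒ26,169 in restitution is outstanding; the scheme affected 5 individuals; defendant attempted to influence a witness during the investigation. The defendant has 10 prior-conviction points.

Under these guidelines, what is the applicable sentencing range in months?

67-77 months

Base offense level for trespass: 17.
A2 applies: 17 − 2 = 15.
A3 applies: 15 + 2 = 17.
A4 does not apply.
A5 applies: 17 + 3 = 20.
A6 applies (level before this adjustment is 20 ≥ 6, so +2): 20 + 2 = 22.
Level 22 exceeds the maximum of 20; capped at 20.
Final offense level: 20.
Criminal history: 10 prior points → Category Moderate (3-14).
Level 20 falls in the 19-20 band.
Grid: Level 19-20 × Category Moderate = 67-77 months.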